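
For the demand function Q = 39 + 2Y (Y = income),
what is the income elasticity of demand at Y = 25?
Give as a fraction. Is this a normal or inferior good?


dQ/dY = 2
At Y = 25: Q = 39 + 2*25 = 89
Ey = (dQ/dY)(Y/Q) = 2 * 25 / 89 = 50/89
Since Ey > 0, this is a normal good.

50/89 (normal good)


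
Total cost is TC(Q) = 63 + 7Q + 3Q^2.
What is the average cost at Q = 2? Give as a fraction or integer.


TC(2) = 63 + 7*2 + 3*2^2
TC(2) = 63 + 14 + 12 = 89
AC = TC/Q = 89/2 = 89/2

89/2


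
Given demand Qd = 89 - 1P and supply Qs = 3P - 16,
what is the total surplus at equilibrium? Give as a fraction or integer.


Find equilibrium: 89 - 1P = 3P - 16
89 + 16 = 4P
P* = 105/4 = 105/4
Q* = 3*105/4 - 16 = 251/4
Inverse demand: P = 89 - Q/1, so P_max = 89
Inverse supply: P = 16/3 + Q/3, so P_min = 16/3
CS = (1/2) * 251/4 * (89 - 105/4) = 63001/32
PS = (1/2) * 251/4 * (105/4 - 16/3) = 63001/96
TS = CS + PS = 63001/32 + 63001/96 = 63001/24

63001/24


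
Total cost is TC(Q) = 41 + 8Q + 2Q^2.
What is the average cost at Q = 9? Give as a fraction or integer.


TC(9) = 41 + 8*9 + 2*9^2
TC(9) = 41 + 72 + 162 = 275
AC = TC/Q = 275/9 = 275/9

275/9


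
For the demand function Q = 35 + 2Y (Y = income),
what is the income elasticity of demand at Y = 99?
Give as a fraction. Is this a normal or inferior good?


dQ/dY = 2
At Y = 99: Q = 35 + 2*99 = 233
Ey = (dQ/dY)(Y/Q) = 2 * 99 / 233 = 198/233
Since Ey > 0, this is a normal good.

198/233 (normal good)


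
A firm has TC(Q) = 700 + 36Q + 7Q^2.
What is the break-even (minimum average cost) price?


AC(Q) = 700/Q + 36 + 7Q
To minimize: dAC/dQ = -700/Q^2 + 7 = 0
Q^2 = 700/7 = 100
Q* = 10
Min AC = 700/10 + 36 + 7*10
Min AC = 70 + 36 + 70 = 176

176


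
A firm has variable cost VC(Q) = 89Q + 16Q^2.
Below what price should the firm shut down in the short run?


AVC(Q) = VC(Q)/Q = 89 + 16Q
AVC is increasing in Q, so minimum AVC is at Q -> 0+.
Min AVC = 89
The firm should shut down if P < 89.

89


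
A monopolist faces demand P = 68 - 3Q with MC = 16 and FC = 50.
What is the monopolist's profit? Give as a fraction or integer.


MR = MC: 68 - 6Q = 16
Q* = 26/3
P* = 68 - 3*26/3 = 42
Profit = (P* - MC)*Q* - FC
= (42 - 16)*26/3 - 50
= 26*26/3 - 50
= 676/3 - 50 = 526/3

526/3


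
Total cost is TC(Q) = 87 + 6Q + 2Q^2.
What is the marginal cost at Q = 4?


MC = dTC/dQ = 6 + 2*2*Q
At Q = 4:
MC = 6 + 4*4
MC = 6 + 16 = 22

22


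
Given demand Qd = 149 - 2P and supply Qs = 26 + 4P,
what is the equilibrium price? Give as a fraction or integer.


At equilibrium, Qd = Qs.
149 - 2P = 26 + 4P
149 - 26 = 2P + 4P
123 = 6P
P* = 123/6 = 41/2

41/2


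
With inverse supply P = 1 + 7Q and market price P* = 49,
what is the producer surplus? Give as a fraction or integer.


Minimum supply price (at Q=0): P_min = 1
Quantity supplied at P* = 49:
Q* = (49 - 1)/7 = 48/7
PS = (1/2) * Q* * (P* - P_min)
PS = (1/2) * 48/7 * (49 - 1)
PS = (1/2) * 48/7 * 48 = 1152/7

1152/7


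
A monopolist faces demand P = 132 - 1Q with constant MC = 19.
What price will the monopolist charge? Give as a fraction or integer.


MR = 132 - 2Q
Set MR = MC: 132 - 2Q = 19
Q* = 113/2
Substitute into demand:
P* = 132 - 1*113/2 = 151/2

151/2


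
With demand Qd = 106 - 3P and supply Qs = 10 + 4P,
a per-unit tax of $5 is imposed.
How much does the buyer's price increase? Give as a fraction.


With a per-unit tax, the buyer's price increase depends on relative slopes.
Supply slope: d = 4, Demand slope: b = 3
Buyer's price increase = d * tax / (b + d)
= 4 * 5 / (3 + 4)
= 20 / 7 = 20/7

20/7


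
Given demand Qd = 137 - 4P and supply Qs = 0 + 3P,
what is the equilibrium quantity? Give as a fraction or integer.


First find equilibrium price:
137 - 4P = 0 + 3P
P* = 137/7 = 137/7
Then substitute into demand:
Q* = 137 - 4 * 137/7 = 411/7

411/7


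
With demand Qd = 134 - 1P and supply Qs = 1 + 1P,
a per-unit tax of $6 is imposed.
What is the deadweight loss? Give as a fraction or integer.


Pre-tax equilibrium quantity: Q* = 135/2
Post-tax equilibrium quantity: Q_tax = 129/2
Reduction in quantity: Q* - Q_tax = 3
DWL = (1/2) * tax * (Q* - Q_tax)
DWL = (1/2) * 6 * 3 = 9

9


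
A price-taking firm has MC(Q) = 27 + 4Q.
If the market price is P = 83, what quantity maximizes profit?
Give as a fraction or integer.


In perfect competition, profit is maximized where P = MC.
83 = 27 + 4Q
56 = 4Q
Q* = 56/4 = 14

14


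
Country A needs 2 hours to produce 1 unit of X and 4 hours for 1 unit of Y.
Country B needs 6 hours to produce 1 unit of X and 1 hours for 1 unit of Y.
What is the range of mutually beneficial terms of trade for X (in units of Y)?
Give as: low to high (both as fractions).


Opportunity cost of X for Country A = hours_X / hours_Y = 2/4 = 1/2 units of Y
Opportunity cost of X for Country B = hours_X / hours_Y = 6/1 = 6 units of Y
Terms of trade must be between the two opportunity costs.
Range: 1/2 to 6

1/2 to 6


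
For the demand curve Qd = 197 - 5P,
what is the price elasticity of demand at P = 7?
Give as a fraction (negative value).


dQ/dP = -5
At P = 7: Q = 197 - 5*7 = 162
E = (dQ/dP)(P/Q) = (-5)(7/162) = -35/162

-35/162


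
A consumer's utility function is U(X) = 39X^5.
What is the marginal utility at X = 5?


MU = dU/dX = 39*5*X^(5-1)
MU = 195*X^4
At X = 5:
MU = 195 * 5^4
MU = 195 * 625 = 121875

121875


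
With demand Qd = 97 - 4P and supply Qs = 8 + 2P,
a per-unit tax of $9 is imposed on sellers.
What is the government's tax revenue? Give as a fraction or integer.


With tax on sellers, new supply: Qs' = 8 + 2(P - 9)
= 2P - 10
New equilibrium quantity:
Q_new = 77/3
Tax revenue = tax * Q_new = 9 * 77/3 = 231

231


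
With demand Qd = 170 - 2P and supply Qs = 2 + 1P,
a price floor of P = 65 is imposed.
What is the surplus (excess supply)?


At P = 65:
Qd = 170 - 2*65 = 40
Qs = 2 + 1*65 = 67
Surplus = Qs - Qd = 67 - 40 = 27

27


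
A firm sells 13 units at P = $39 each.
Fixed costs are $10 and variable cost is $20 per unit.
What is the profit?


Total Revenue = P * Q = 39 * 13 = $507
Total Cost = FC + VC*Q = 10 + 20*13 = $270
Profit = TR - TC = 507 - 270 = $237

$237


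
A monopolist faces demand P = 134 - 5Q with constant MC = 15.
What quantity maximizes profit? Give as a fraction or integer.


TR = P*Q = (134 - 5Q)Q = 134Q - 5Q^2
MR = dTR/dQ = 134 - 10Q
Set MR = MC:
134 - 10Q = 15
119 = 10Q
Q* = 119/10 = 119/10

119/10


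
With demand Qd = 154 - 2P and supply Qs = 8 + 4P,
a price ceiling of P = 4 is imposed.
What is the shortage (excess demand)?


At P = 4:
Qd = 154 - 2*4 = 146
Qs = 8 + 4*4 = 24
Shortage = Qd - Qs = 146 - 24 = 122

122


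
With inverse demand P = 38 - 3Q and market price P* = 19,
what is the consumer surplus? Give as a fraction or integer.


Maximum willingness to pay (at Q=0): P_max = 38
Quantity demanded at P* = 19:
Q* = (38 - 19)/3 = 19/3
CS = (1/2) * Q* * (P_max - P*)
CS = (1/2) * 19/3 * (38 - 19)
CS = (1/2) * 19/3 * 19 = 361/6

361/6


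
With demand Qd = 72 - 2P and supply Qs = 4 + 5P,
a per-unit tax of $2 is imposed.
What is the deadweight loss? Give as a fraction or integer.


Pre-tax equilibrium quantity: Q* = 368/7
Post-tax equilibrium quantity: Q_tax = 348/7
Reduction in quantity: Q* - Q_tax = 20/7
DWL = (1/2) * tax * (Q* - Q_tax)
DWL = (1/2) * 2 * 20/7 = 20/7

20/7


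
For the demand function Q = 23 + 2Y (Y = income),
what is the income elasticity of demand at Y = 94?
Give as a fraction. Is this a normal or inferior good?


dQ/dY = 2
At Y = 94: Q = 23 + 2*94 = 211
Ey = (dQ/dY)(Y/Q) = 2 * 94 / 211 = 188/211
Since Ey > 0, this is a normal good.

188/211 (normal good)


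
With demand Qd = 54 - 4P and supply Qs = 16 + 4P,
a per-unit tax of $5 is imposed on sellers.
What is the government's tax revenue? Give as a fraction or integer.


With tax on sellers, new supply: Qs' = 16 + 4(P - 5)
= 4P - 4
New equilibrium quantity:
Q_new = 25
Tax revenue = tax * Q_new = 5 * 25 = 125

125


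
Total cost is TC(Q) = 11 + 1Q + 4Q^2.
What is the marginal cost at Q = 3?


MC = dTC/dQ = 1 + 2*4*Q
At Q = 3:
MC = 1 + 8*3
MC = 1 + 24 = 25

25


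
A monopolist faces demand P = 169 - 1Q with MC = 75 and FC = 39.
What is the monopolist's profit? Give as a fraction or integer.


MR = MC: 169 - 2Q = 75
Q* = 47
P* = 169 - 1*47 = 122
Profit = (P* - MC)*Q* - FC
= (122 - 75)*47 - 39
= 47*47 - 39
= 2209 - 39 = 2170

2170


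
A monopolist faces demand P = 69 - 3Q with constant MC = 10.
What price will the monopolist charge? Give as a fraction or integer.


MR = 69 - 6Q
Set MR = MC: 69 - 6Q = 10
Q* = 59/6
Substitute into demand:
P* = 69 - 3*59/6 = 79/2

79/2


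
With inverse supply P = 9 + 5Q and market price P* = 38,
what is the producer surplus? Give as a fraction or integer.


Minimum supply price (at Q=0): P_min = 9
Quantity supplied at P* = 38:
Q* = (38 - 9)/5 = 29/5
PS = (1/2) * Q* * (P* - P_min)
PS = (1/2) * 29/5 * (38 - 9)
PS = (1/2) * 29/5 * 29 = 841/10

841/10


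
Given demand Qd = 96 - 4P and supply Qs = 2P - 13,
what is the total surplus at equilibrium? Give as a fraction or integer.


Find equilibrium: 96 - 4P = 2P - 13
96 + 13 = 6P
P* = 109/6 = 109/6
Q* = 2*109/6 - 13 = 70/3
Inverse demand: P = 24 - Q/4, so P_max = 24
Inverse supply: P = 13/2 + Q/2, so P_min = 13/2
CS = (1/2) * 70/3 * (24 - 109/6) = 1225/18
PS = (1/2) * 70/3 * (109/6 - 13/2) = 1225/9
TS = CS + PS = 1225/18 + 1225/9 = 1225/6

1225/6


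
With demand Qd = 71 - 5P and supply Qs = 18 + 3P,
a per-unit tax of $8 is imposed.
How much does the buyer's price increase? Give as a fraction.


With a per-unit tax, the buyer's price increase depends on relative slopes.
Supply slope: d = 3, Demand slope: b = 5
Buyer's price increase = d * tax / (b + d)
= 3 * 8 / (5 + 3)
= 24 / 8 = 3

3


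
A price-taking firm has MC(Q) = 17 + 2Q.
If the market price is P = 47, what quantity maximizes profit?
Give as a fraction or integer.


In perfect competition, profit is maximized where P = MC.
47 = 17 + 2Q
30 = 2Q
Q* = 30/2 = 15

15


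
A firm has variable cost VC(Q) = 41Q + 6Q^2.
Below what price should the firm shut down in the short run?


AVC(Q) = VC(Q)/Q = 41 + 6Q
AVC is increasing in Q, so minimum AVC is at Q -> 0+.
Min AVC = 41
The firm should shut down if P < 41.

41


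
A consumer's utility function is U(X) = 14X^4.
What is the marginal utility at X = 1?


MU = dU/dX = 14*4*X^(4-1)
MU = 56*X^3
At X = 1:
MU = 56 * 1^3
MU = 56 * 1 = 56

56


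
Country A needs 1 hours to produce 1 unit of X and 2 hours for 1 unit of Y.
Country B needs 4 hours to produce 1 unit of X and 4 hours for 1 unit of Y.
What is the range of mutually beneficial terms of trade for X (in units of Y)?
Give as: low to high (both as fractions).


Opportunity cost of X for Country A = hours_X / hours_Y = 1/2 = 1/2 units of Y
Opportunity cost of X for Country B = hours_X / hours_Y = 4/4 = 1 units of Y
Terms of trade must be between the two opportunity costs.
Range: 1/2 to 1

1/2 to 1


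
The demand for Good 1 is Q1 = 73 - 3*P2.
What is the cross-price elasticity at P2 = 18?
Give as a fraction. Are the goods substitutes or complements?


dQ1/dP2 = -3
At P2 = 18: Q1 = 73 - 3*18 = 19
Exy = (dQ1/dP2)(P2/Q1) = -3 * 18 / 19 = -54/19
Since Exy < 0, the goods are complements.

-54/19 (complements)


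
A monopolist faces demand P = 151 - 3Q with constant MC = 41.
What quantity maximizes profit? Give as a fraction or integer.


TR = P*Q = (151 - 3Q)Q = 151Q - 3Q^2
MR = dTR/dQ = 151 - 6Q
Set MR = MC:
151 - 6Q = 41
110 = 6Q
Q* = 110/6 = 55/3

55/3


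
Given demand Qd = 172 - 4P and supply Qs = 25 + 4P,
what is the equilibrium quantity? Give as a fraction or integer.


First find equilibrium price:
172 - 4P = 25 + 4P
P* = 147/8 = 147/8
Then substitute into demand:
Q* = 172 - 4 * 147/8 = 197/2

197/2


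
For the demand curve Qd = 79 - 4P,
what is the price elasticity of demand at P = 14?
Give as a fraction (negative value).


dQ/dP = -4
At P = 14: Q = 79 - 4*14 = 23
E = (dQ/dP)(P/Q) = (-4)(14/23) = -56/23

-56/23


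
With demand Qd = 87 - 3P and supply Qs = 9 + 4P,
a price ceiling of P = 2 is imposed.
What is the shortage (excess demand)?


At P = 2:
Qd = 87 - 3*2 = 81
Qs = 9 + 4*2 = 17
Shortage = Qd - Qs = 81 - 17 = 64

64


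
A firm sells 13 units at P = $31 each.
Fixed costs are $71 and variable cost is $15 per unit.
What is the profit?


Total Revenue = P * Q = 31 * 13 = $403
Total Cost = FC + VC*Q = 71 + 15*13 = $266
Profit = TR - TC = 403 - 266 = $137

$137


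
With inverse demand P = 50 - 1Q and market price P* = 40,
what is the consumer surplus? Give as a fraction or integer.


Maximum willingness to pay (at Q=0): P_max = 50
Quantity demanded at P* = 40:
Q* = (50 - 40)/1 = 10
CS = (1/2) * Q* * (P_max - P*)
CS = (1/2) * 10 * (50 - 40)
CS = (1/2) * 10 * 10 = 50

50


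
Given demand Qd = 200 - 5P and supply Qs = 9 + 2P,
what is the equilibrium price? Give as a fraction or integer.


At equilibrium, Qd = Qs.
200 - 5P = 9 + 2P
200 - 9 = 5P + 2P
191 = 7P
P* = 191/7 = 191/7

191/7


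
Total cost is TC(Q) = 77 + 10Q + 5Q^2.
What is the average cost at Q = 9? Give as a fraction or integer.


TC(9) = 77 + 10*9 + 5*9^2
TC(9) = 77 + 90 + 405 = 572
AC = TC/Q = 572/9 = 572/9

572/9


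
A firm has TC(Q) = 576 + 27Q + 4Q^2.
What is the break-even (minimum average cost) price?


AC(Q) = 576/Q + 27 + 4Q
To minimize: dAC/dQ = -576/Q^2 + 4 = 0
Q^2 = 576/4 = 144
Q* = 12
Min AC = 576/12 + 27 + 4*12
Min AC = 48 + 27 + 48 = 123

123


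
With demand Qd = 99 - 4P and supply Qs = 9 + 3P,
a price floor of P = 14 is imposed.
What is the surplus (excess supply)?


At P = 14:
Qd = 99 - 4*14 = 43
Qs = 9 + 3*14 = 51
Surplus = Qs - Qd = 51 - 43 = 8

8


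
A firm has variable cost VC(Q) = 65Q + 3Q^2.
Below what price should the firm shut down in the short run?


AVC(Q) = VC(Q)/Q = 65 + 3Q
AVC is increasing in Q, so minimum AVC is at Q -> 0+.
Min AVC = 65
The firm should shut down if P < 65.

65


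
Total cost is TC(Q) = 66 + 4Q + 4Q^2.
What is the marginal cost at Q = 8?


MC = dTC/dQ = 4 + 2*4*Q
At Q = 8:
MC = 4 + 8*8
MC = 4 + 64 = 68

68


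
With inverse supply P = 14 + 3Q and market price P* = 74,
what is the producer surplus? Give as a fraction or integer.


Minimum supply price (at Q=0): P_min = 14
Quantity supplied at P* = 74:
Q* = (74 - 14)/3 = 20
PS = (1/2) * Q* * (P* - P_min)
PS = (1/2) * 20 * (74 - 14)
PS = (1/2) * 20 * 60 = 600

600


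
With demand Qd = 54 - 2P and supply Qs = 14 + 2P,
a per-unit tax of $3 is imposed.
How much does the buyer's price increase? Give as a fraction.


With a per-unit tax, the buyer's price increase depends on relative slopes.
Supply slope: d = 2, Demand slope: b = 2
Buyer's price increase = d * tax / (b + d)
= 2 * 3 / (2 + 2)
= 6 / 4 = 3/2

3/2


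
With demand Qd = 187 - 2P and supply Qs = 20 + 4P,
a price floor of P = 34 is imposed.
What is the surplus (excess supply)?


At P = 34:
Qd = 187 - 2*34 = 119
Qs = 20 + 4*34 = 156
Surplus = Qs - Qd = 156 - 119 = 37

37


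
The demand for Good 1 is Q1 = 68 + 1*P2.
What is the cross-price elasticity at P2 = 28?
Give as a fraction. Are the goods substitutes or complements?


dQ1/dP2 = 1
At P2 = 28: Q1 = 68 + 1*28 = 96
Exy = (dQ1/dP2)(P2/Q1) = 1 * 28 / 96 = 7/24
Since Exy > 0, the goods are substitutes.

7/24 (substitutes)


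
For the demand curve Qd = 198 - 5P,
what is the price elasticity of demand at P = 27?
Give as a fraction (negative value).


dQ/dP = -5
At P = 27: Q = 198 - 5*27 = 63
E = (dQ/dP)(P/Q) = (-5)(27/63) = -15/7

-15/7


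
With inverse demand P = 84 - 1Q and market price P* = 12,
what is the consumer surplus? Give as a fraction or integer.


Maximum willingness to pay (at Q=0): P_max = 84
Quantity demanded at P* = 12:
Q* = (84 - 12)/1 = 72
CS = (1/2) * Q* * (P_max - P*)
CS = (1/2) * 72 * (84 - 12)
CS = (1/2) * 72 * 72 = 2592

2592


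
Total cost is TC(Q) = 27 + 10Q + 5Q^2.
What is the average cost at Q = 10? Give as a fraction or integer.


TC(10) = 27 + 10*10 + 5*10^2
TC(10) = 27 + 100 + 500 = 627
AC = TC/Q = 627/10 = 627/10

627/10


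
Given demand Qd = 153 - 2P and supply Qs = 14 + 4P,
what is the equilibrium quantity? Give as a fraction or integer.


First find equilibrium price:
153 - 2P = 14 + 4P
P* = 139/6 = 139/6
Then substitute into demand:
Q* = 153 - 2 * 139/6 = 320/3

320/3


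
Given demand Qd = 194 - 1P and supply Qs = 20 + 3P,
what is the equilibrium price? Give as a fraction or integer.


At equilibrium, Qd = Qs.
194 - 1P = 20 + 3P
194 - 20 = 1P + 3P
174 = 4P
P* = 174/4 = 87/2

87/2


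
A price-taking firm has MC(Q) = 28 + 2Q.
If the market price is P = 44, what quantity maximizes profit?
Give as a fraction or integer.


In perfect competition, profit is maximized where P = MC.
44 = 28 + 2Q
16 = 2Q
Q* = 16/2 = 8

8


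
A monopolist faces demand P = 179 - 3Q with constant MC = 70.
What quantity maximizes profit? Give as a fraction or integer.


TR = P*Q = (179 - 3Q)Q = 179Q - 3Q^2
MR = dTR/dQ = 179 - 6Q
Set MR = MC:
179 - 6Q = 70
109 = 6Q
Q* = 109/6 = 109/6

109/6


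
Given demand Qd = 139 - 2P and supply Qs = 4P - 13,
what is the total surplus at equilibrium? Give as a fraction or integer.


Find equilibrium: 139 - 2P = 4P - 13
139 + 13 = 6P
P* = 152/6 = 76/3
Q* = 4*76/3 - 13 = 265/3
Inverse demand: P = 139/2 - Q/2, so P_max = 139/2
Inverse supply: P = 13/4 + Q/4, so P_min = 13/4
CS = (1/2) * 265/3 * (139/2 - 76/3) = 70225/36
PS = (1/2) * 265/3 * (76/3 - 13/4) = 70225/72
TS = CS + PS = 70225/36 + 70225/72 = 70225/24

70225/24


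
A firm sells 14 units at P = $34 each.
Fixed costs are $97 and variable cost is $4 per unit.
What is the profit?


Total Revenue = P * Q = 34 * 14 = $476
Total Cost = FC + VC*Q = 97 + 4*14 = $153
Profit = TR - TC = 476 - 153 = $323

$323


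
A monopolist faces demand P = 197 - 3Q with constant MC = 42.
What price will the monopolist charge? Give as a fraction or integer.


MR = 197 - 6Q
Set MR = MC: 197 - 6Q = 42
Q* = 155/6
Substitute into demand:
P* = 197 - 3*155/6 = 239/2

239/2


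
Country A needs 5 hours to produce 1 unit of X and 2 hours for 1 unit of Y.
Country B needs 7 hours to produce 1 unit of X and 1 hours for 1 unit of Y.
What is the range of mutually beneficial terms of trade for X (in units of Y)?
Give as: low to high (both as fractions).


Opportunity cost of X for Country A = hours_X / hours_Y = 5/2 = 5/2 units of Y
Opportunity cost of X for Country B = hours_X / hours_Y = 7/1 = 7 units of Y
Terms of trade must be between the two opportunity costs.
Range: 5/2 to 7

5/2 to 7


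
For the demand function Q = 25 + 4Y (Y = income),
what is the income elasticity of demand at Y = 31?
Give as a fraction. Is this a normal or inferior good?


dQ/dY = 4
At Y = 31: Q = 25 + 4*31 = 149
Ey = (dQ/dY)(Y/Q) = 4 * 31 / 149 = 124/149
Since Ey > 0, this is a normal good.

124/149 (normal good)


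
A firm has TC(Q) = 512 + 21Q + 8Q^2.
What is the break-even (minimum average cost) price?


AC(Q) = 512/Q + 21 + 8Q
To minimize: dAC/dQ = -512/Q^2 + 8 = 0
Q^2 = 512/8 = 64
Q* = 8
Min AC = 512/8 + 21 + 8*8
Min AC = 64 + 21 + 64 = 149

149


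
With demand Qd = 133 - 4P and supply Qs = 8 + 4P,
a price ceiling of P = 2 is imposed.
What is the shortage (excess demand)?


At P = 2:
Qd = 133 - 4*2 = 125
Qs = 8 + 4*2 = 16
Shortage = Qd - Qs = 125 - 16 = 109

109


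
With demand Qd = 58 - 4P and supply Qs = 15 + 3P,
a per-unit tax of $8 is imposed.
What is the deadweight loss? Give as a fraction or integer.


Pre-tax equilibrium quantity: Q* = 234/7
Post-tax equilibrium quantity: Q_tax = 138/7
Reduction in quantity: Q* - Q_tax = 96/7
DWL = (1/2) * tax * (Q* - Q_tax)
DWL = (1/2) * 8 * 96/7 = 384/7

384/7


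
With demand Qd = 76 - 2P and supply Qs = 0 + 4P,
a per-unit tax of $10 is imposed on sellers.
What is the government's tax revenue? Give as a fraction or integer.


With tax on sellers, new supply: Qs' = 0 + 4(P - 10)
= 4P - 40
New equilibrium quantity:
Q_new = 112/3
Tax revenue = tax * Q_new = 10 * 112/3 = 1120/3

1120/3


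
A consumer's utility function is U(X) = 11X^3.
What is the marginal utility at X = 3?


MU = dU/dX = 11*3*X^(3-1)
MU = 33*X^2
At X = 3:
MU = 33 * 3^2
MU = 33 * 9 = 297

297


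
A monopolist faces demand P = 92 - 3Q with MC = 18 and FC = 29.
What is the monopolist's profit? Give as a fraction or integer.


MR = MC: 92 - 6Q = 18
Q* = 37/3
P* = 92 - 3*37/3 = 55
Profit = (P* - MC)*Q* - FC
= (55 - 18)*37/3 - 29
= 37*37/3 - 29
= 1369/3 - 29 = 1282/3

1282/3


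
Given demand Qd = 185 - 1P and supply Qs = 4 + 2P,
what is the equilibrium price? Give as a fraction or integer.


At equilibrium, Qd = Qs.
185 - 1P = 4 + 2P
185 - 4 = 1P + 2P
181 = 3P
P* = 181/3 = 181/3

181/3


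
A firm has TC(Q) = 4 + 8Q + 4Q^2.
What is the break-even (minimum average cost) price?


AC(Q) = 4/Q + 8 + 4Q
To minimize: dAC/dQ = -4/Q^2 + 4 = 0
Q^2 = 4/4 = 1
Q* = 1
Min AC = 4/1 + 8 + 4*1
Min AC = 4 + 8 + 4 = 16

16


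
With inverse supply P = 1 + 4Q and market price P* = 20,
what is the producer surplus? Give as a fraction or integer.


Minimum supply price (at Q=0): P_min = 1
Quantity supplied at P* = 20:
Q* = (20 - 1)/4 = 19/4
PS = (1/2) * Q* * (P* - P_min)
PS = (1/2) * 19/4 * (20 - 1)
PS = (1/2) * 19/4 * 19 = 361/8

361/8


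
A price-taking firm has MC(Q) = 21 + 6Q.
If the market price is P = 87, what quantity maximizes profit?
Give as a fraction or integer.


In perfect competition, profit is maximized where P = MC.
87 = 21 + 6Q
66 = 6Q
Q* = 66/6 = 11

11


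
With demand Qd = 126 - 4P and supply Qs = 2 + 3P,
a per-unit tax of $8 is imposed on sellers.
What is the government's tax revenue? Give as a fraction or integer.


With tax on sellers, new supply: Qs' = 2 + 3(P - 8)
= 3P - 22
New equilibrium quantity:
Q_new = 290/7
Tax revenue = tax * Q_new = 8 * 290/7 = 2320/7

2320/7


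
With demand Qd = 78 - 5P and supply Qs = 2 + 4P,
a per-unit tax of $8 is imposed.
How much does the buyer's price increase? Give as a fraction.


With a per-unit tax, the buyer's price increase depends on relative slopes.
Supply slope: d = 4, Demand slope: b = 5
Buyer's price increase = d * tax / (b + d)
= 4 * 8 / (5 + 4)
= 32 / 9 = 32/9

32/9


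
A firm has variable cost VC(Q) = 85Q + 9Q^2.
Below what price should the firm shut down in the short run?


AVC(Q) = VC(Q)/Q = 85 + 9Q
AVC is increasing in Q, so minimum AVC is at Q -> 0+.
Min AVC = 85
The firm should shut down if P < 85.

85


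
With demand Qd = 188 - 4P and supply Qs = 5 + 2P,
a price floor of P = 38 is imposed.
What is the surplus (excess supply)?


At P = 38:
Qd = 188 - 4*38 = 36
Qs = 5 + 2*38 = 81
Surplus = Qs - Qd = 81 - 36 = 45

45


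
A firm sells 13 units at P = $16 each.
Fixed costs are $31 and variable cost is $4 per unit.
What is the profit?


Total Revenue = P * Q = 16 * 13 = $208
Total Cost = FC + VC*Q = 31 + 4*13 = $83
Profit = TR - TC = 208 - 83 = $125

$125


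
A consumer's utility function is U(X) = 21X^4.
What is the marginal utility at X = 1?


MU = dU/dX = 21*4*X^(4-1)
MU = 84*X^3
At X = 1:
MU = 84 * 1^3
MU = 84 * 1 = 84

84


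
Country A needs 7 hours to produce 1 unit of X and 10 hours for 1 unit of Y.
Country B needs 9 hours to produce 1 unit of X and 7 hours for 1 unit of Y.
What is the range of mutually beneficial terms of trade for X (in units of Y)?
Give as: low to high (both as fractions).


Opportunity cost of X for Country A = hours_X / hours_Y = 7/10 = 7/10 units of Y
Opportunity cost of X for Country B = hours_X / hours_Y = 9/7 = 9/7 units of Y
Terms of trade must be between the two opportunity costs.
Range: 7/10 to 9/7

7/10 to 9/7


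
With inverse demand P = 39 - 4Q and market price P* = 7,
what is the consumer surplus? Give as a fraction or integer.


Maximum willingness to pay (at Q=0): P_max = 39
Quantity demanded at P* = 7:
Q* = (39 - 7)/4 = 8
CS = (1/2) * Q* * (P_max - P*)
CS = (1/2) * 8 * (39 - 7)
CS = (1/2) * 8 * 32 = 128

128


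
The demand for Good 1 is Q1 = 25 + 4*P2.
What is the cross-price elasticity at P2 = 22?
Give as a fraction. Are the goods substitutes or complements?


dQ1/dP2 = 4
At P2 = 22: Q1 = 25 + 4*22 = 113
Exy = (dQ1/dP2)(P2/Q1) = 4 * 22 / 113 = 88/113
Since Exy > 0, the goods are substitutes.

88/113 (substitutes)


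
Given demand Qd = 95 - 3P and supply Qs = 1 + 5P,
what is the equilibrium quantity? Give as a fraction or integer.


First find equilibrium price:
95 - 3P = 1 + 5P
P* = 94/8 = 47/4
Then substitute into demand:
Q* = 95 - 3 * 47/4 = 239/4

239/4


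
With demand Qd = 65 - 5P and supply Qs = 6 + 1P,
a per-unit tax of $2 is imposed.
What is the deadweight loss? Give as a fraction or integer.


Pre-tax equilibrium quantity: Q* = 95/6
Post-tax equilibrium quantity: Q_tax = 85/6
Reduction in quantity: Q* - Q_tax = 5/3
DWL = (1/2) * tax * (Q* - Q_tax)
DWL = (1/2) * 2 * 5/3 = 5/3

5/3


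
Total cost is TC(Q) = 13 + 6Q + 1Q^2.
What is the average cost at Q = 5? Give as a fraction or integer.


TC(5) = 13 + 6*5 + 1*5^2
TC(5) = 13 + 30 + 25 = 68
AC = TC/Q = 68/5 = 68/5

68/5


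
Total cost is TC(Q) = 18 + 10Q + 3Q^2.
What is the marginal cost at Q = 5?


MC = dTC/dQ = 10 + 2*3*Q
At Q = 5:
MC = 10 + 6*5
MC = 10 + 30 = 40

40


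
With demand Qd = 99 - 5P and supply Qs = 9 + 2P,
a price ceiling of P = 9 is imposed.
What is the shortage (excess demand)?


At P = 9:
Qd = 99 - 5*9 = 54
Qs = 9 + 2*9 = 27
Shortage = Qd - Qs = 54 - 27 = 27

27


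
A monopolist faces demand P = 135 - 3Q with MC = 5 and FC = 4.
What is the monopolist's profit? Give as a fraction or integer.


MR = MC: 135 - 6Q = 5
Q* = 65/3
P* = 135 - 3*65/3 = 70
Profit = (P* - MC)*Q* - FC
= (70 - 5)*65/3 - 4
= 65*65/3 - 4
= 4225/3 - 4 = 4213/3

4213/3


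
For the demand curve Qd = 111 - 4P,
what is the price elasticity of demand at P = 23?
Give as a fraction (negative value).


dQ/dP = -4
At P = 23: Q = 111 - 4*23 = 19
E = (dQ/dP)(P/Q) = (-4)(23/19) = -92/19

-92/19


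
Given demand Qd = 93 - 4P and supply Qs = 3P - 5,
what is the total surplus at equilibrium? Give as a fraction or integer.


Find equilibrium: 93 - 4P = 3P - 5
93 + 5 = 7P
P* = 98/7 = 14
Q* = 3*14 - 5 = 37
Inverse demand: P = 93/4 - Q/4, so P_max = 93/4
Inverse supply: P = 5/3 + Q/3, so P_min = 5/3
CS = (1/2) * 37 * (93/4 - 14) = 1369/8
PS = (1/2) * 37 * (14 - 5/3) = 1369/6
TS = CS + PS = 1369/8 + 1369/6 = 9583/24

9583/24


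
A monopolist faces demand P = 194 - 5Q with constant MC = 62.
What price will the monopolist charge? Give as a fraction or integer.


MR = 194 - 10Q
Set MR = MC: 194 - 10Q = 62
Q* = 66/5
Substitute into demand:
P* = 194 - 5*66/5 = 128

128


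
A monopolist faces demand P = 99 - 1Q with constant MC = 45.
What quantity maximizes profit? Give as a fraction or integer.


TR = P*Q = (99 - 1Q)Q = 99Q - 1Q^2
MR = dTR/dQ = 99 - 2Q
Set MR = MC:
99 - 2Q = 45
54 = 2Q
Q* = 54/2 = 27

27


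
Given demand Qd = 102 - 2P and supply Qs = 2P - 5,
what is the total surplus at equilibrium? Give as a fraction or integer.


Find equilibrium: 102 - 2P = 2P - 5
102 + 5 = 4P
P* = 107/4 = 107/4
Q* = 2*107/4 - 5 = 97/2
Inverse demand: P = 51 - Q/2, so P_max = 51
Inverse supply: P = 5/2 + Q/2, so P_min = 5/2
CS = (1/2) * 97/2 * (51 - 107/4) = 9409/16
PS = (1/2) * 97/2 * (107/4 - 5/2) = 9409/16
TS = CS + PS = 9409/16 + 9409/16 = 9409/8

9409/8


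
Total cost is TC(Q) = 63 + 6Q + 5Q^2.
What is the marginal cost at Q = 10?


MC = dTC/dQ = 6 + 2*5*Q
At Q = 10:
MC = 6 + 10*10
MC = 6 + 100 = 106

106


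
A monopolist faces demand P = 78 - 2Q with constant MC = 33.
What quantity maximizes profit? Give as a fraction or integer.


TR = P*Q = (78 - 2Q)Q = 78Q - 2Q^2
MR = dTR/dQ = 78 - 4Q
Set MR = MC:
78 - 4Q = 33
45 = 4Q
Q* = 45/4 = 45/4

45/4


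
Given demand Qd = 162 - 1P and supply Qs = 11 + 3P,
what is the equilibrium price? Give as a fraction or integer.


At equilibrium, Qd = Qs.
162 - 1P = 11 + 3P
162 - 11 = 1P + 3P
151 = 4P
P* = 151/4 = 151/4

151/4


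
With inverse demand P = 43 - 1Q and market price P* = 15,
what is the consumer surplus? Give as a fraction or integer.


Maximum willingness to pay (at Q=0): P_max = 43
Quantity demanded at P* = 15:
Q* = (43 - 15)/1 = 28
CS = (1/2) * Q* * (P_max - P*)
CS = (1/2) * 28 * (43 - 15)
CS = (1/2) * 28 * 28 = 392

392


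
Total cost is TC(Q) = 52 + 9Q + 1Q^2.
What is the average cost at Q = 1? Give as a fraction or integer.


TC(1) = 52 + 9*1 + 1*1^2
TC(1) = 52 + 9 + 1 = 62
AC = TC/Q = 62/1 = 62

62


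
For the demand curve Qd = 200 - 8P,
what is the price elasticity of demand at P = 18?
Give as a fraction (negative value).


dQ/dP = -8
At P = 18: Q = 200 - 8*18 = 56
E = (dQ/dP)(P/Q) = (-8)(18/56) = -18/7

-18/7


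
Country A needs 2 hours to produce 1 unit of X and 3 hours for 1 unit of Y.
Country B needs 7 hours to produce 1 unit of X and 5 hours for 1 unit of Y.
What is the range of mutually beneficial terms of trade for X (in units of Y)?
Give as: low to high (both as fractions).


Opportunity cost of X for Country A = hours_X / hours_Y = 2/3 = 2/3 units of Y
Opportunity cost of X for Country B = hours_X / hours_Y = 7/5 = 7/5 units of Y
Terms of trade must be between the two opportunity costs.
Range: 2/3 to 7/5

2/3 to 7/5


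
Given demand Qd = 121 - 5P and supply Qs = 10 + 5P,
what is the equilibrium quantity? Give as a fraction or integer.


First find equilibrium price:
121 - 5P = 10 + 5P
P* = 111/10 = 111/10
Then substitute into demand:
Q* = 121 - 5 * 111/10 = 131/2

131/2


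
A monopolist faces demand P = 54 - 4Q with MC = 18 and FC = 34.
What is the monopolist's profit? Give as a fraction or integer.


MR = MC: 54 - 8Q = 18
Q* = 9/2
P* = 54 - 4*9/2 = 36
Profit = (P* - MC)*Q* - FC
= (36 - 18)*9/2 - 34
= 18*9/2 - 34
= 81 - 34 = 47

47


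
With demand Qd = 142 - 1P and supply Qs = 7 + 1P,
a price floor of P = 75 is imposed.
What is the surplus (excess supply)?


At P = 75:
Qd = 142 - 1*75 = 67
Qs = 7 + 1*75 = 82
Surplus = Qs - Qd = 82 - 67 = 15

15


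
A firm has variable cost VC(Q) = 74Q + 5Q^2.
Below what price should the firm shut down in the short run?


AVC(Q) = VC(Q)/Q = 74 + 5Q
AVC is increasing in Q, so minimum AVC is at Q -> 0+.
Min AVC = 74
The firm should shut down if P < 74.

74


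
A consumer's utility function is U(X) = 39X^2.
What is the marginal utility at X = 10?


MU = dU/dX = 39*2*X^(2-1)
MU = 78*X^1
At X = 10:
MU = 78 * 10^1
MU = 78 * 10 = 780

780


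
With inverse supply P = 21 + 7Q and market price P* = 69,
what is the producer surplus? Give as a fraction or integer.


Minimum supply price (at Q=0): P_min = 21
Quantity supplied at P* = 69:
Q* = (69 - 21)/7 = 48/7
PS = (1/2) * Q* * (P* - P_min)
PS = (1/2) * 48/7 * (69 - 21)
PS = (1/2) * 48/7 * 48 = 1152/7

1152/7


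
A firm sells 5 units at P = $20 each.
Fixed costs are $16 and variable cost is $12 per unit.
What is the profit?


Total Revenue = P * Q = 20 * 5 = $100
Total Cost = FC + VC*Q = 16 + 12*5 = $76
Profit = TR - TC = 100 - 76 = $24

$24


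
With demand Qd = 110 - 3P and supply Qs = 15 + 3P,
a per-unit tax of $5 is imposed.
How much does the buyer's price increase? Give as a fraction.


With a per-unit tax, the buyer's price increase depends on relative slopes.
Supply slope: d = 3, Demand slope: b = 3
Buyer's price increase = d * tax / (b + d)
= 3 * 5 / (3 + 3)
= 15 / 6 = 5/2

5/2


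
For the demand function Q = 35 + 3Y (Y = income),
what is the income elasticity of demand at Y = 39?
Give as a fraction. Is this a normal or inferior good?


dQ/dY = 3
At Y = 39: Q = 35 + 3*39 = 152
Ey = (dQ/dY)(Y/Q) = 3 * 39 / 152 = 117/152
Since Ey > 0, this is a normal good.

117/152 (normal good)


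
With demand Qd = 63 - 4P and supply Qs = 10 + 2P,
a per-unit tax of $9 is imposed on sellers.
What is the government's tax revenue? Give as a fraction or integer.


With tax on sellers, new supply: Qs' = 10 + 2(P - 9)
= 2P - 8
New equilibrium quantity:
Q_new = 47/3
Tax revenue = tax * Q_new = 9 * 47/3 = 141

141


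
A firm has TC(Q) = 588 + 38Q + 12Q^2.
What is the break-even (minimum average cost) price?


AC(Q) = 588/Q + 38 + 12Q
To minimize: dAC/dQ = -588/Q^2 + 12 = 0
Q^2 = 588/12 = 49
Q* = 7
Min AC = 588/7 + 38 + 12*7
Min AC = 84 + 38 + 84 = 206

206


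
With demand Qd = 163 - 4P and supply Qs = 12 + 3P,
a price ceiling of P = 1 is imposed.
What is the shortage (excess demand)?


At P = 1:
Qd = 163 - 4*1 = 159
Qs = 12 + 3*1 = 15
Shortage = Qd - Qs = 159 - 15 = 144

144


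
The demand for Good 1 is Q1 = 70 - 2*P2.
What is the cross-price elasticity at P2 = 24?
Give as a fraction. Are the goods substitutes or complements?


dQ1/dP2 = -2
At P2 = 24: Q1 = 70 - 2*24 = 22
Exy = (dQ1/dP2)(P2/Q1) = -2 * 24 / 22 = -24/11
Since Exy < 0, the goods are complements.

-24/11 (complements)


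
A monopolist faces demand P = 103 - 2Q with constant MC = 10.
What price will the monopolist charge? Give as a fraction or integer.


MR = 103 - 4Q
Set MR = MC: 103 - 4Q = 10
Q* = 93/4
Substitute into demand:
P* = 103 - 2*93/4 = 113/2

113/2


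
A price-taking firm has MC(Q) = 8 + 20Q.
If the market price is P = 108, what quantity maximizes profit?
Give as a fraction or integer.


In perfect competition, profit is maximized where P = MC.
108 = 8 + 20Q
100 = 20Q
Q* = 100/20 = 5

5


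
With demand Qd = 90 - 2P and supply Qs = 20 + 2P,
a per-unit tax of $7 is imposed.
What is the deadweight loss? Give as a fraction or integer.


Pre-tax equilibrium quantity: Q* = 55
Post-tax equilibrium quantity: Q_tax = 48
Reduction in quantity: Q* - Q_tax = 7
DWL = (1/2) * tax * (Q* - Q_tax)
DWL = (1/2) * 7 * 7 = 49/2

49/2


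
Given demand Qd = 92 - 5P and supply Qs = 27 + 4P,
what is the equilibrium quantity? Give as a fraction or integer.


First find equilibrium price:
92 - 5P = 27 + 4P
P* = 65/9 = 65/9
Then substitute into demand:
Q* = 92 - 5 * 65/9 = 503/9

503/9


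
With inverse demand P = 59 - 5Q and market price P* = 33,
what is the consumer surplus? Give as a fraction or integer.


Maximum willingness to pay (at Q=0): P_max = 59
Quantity demanded at P* = 33:
Q* = (59 - 33)/5 = 26/5
CS = (1/2) * Q* * (P_max - P*)
CS = (1/2) * 26/5 * (59 - 33)
CS = (1/2) * 26/5 * 26 = 338/5

338/5


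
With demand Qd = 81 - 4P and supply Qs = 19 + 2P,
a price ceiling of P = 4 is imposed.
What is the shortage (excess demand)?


At P = 4:
Qd = 81 - 4*4 = 65
Qs = 19 + 2*4 = 27
Shortage = Qd - Qs = 65 - 27 = 38

38


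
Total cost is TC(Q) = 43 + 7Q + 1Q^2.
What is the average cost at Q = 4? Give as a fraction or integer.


TC(4) = 43 + 7*4 + 1*4^2
TC(4) = 43 + 28 + 16 = 87
AC = TC/Q = 87/4 = 87/4

87/4


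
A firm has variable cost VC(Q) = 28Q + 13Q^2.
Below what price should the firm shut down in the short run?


AVC(Q) = VC(Q)/Q = 28 + 13Q
AVC is increasing in Q, so minimum AVC is at Q -> 0+.
Min AVC = 28
The firm should shut down if P < 28.

28


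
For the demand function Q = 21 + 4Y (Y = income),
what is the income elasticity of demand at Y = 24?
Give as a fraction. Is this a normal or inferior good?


dQ/dY = 4
At Y = 24: Q = 21 + 4*24 = 117
Ey = (dQ/dY)(Y/Q) = 4 * 24 / 117 = 32/39
Since Ey > 0, this is a normal good.

32/39 (normal good)


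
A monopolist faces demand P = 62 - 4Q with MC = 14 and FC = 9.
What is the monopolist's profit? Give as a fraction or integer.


MR = MC: 62 - 8Q = 14
Q* = 6
P* = 62 - 4*6 = 38
Profit = (P* - MC)*Q* - FC
= (38 - 14)*6 - 9
= 24*6 - 9
= 144 - 9 = 135

135


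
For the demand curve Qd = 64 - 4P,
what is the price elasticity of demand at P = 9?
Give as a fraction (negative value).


dQ/dP = -4
At P = 9: Q = 64 - 4*9 = 28
E = (dQ/dP)(P/Q) = (-4)(9/28) = -9/7

-9/7


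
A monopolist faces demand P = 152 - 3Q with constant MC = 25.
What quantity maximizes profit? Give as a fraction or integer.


TR = P*Q = (152 - 3Q)Q = 152Q - 3Q^2
MR = dTR/dQ = 152 - 6Q
Set MR = MC:
152 - 6Q = 25
127 = 6Q
Q* = 127/6 = 127/6

127/6


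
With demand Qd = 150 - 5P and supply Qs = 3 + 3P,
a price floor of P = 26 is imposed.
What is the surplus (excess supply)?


At P = 26:
Qd = 150 - 5*26 = 20
Qs = 3 + 3*26 = 81
Surplus = Qs - Qd = 81 - 20 = 61

61


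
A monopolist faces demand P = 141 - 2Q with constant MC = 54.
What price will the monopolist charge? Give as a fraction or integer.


MR = 141 - 4Q
Set MR = MC: 141 - 4Q = 54
Q* = 87/4
Substitute into demand:
P* = 141 - 2*87/4 = 195/2

195/2


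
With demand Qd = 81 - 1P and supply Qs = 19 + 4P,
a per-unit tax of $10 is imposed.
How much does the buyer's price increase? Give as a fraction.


With a per-unit tax, the buyer's price increase depends on relative slopes.
Supply slope: d = 4, Demand slope: b = 1
Buyer's price increase = d * tax / (b + d)
= 4 * 10 / (1 + 4)
= 40 / 5 = 8

8


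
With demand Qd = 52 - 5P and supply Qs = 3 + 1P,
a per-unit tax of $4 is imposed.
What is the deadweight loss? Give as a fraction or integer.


Pre-tax equilibrium quantity: Q* = 67/6
Post-tax equilibrium quantity: Q_tax = 47/6
Reduction in quantity: Q* - Q_tax = 10/3
DWL = (1/2) * tax * (Q* - Q_tax)
DWL = (1/2) * 4 * 10/3 = 20/3

20/3


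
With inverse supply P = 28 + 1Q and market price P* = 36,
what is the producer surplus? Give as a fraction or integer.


Minimum supply price (at Q=0): P_min = 28
Quantity supplied at P* = 36:
Q* = (36 - 28)/1 = 8
PS = (1/2) * Q* * (P* - P_min)
PS = (1/2) * 8 * (36 - 28)
PS = (1/2) * 8 * 8 = 32

32


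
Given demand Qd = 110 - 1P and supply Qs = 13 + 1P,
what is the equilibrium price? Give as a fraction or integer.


At equilibrium, Qd = Qs.
110 - 1P = 13 + 1P
110 - 13 = 1P + 1P
97 = 2P
P* = 97/2 = 97/2

97/2


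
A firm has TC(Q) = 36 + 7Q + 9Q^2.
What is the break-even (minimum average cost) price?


AC(Q) = 36/Q + 7 + 9Q
To minimize: dAC/dQ = -36/Q^2 + 9 = 0
Q^2 = 36/9 = 4
Q* = 2
Min AC = 36/2 + 7 + 9*2
Min AC = 18 + 7 + 18 = 43

43


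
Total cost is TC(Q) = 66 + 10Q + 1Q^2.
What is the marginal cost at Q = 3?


MC = dTC/dQ = 10 + 2*1*Q
At Q = 3:
MC = 10 + 2*3
MC = 10 + 6 = 16

16


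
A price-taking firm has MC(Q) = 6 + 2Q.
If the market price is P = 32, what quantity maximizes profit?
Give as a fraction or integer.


In perfect competition, profit is maximized where P = MC.
32 = 6 + 2Q
26 = 2Q
Q* = 26/2 = 13

13


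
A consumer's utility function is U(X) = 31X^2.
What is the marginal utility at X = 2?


MU = dU/dX = 31*2*X^(2-1)
MU = 62*X^1
At X = 2:
MU = 62 * 2^1
MU = 62 * 2 = 124

124


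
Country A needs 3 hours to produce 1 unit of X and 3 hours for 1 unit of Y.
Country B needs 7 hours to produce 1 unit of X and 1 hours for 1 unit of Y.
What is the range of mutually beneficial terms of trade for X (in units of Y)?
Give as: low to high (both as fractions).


Opportunity cost of X for Country A = hours_X / hours_Y = 3/3 = 1 units of Y
Opportunity cost of X for Country B = hours_X / hours_Y = 7/1 = 7 units of Y
Terms of trade must be between the two opportunity costs.
Range: 1 to 7

1 to 7


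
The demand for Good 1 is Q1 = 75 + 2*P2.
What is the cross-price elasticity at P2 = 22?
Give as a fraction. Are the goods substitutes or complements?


dQ1/dP2 = 2
At P2 = 22: Q1 = 75 + 2*22 = 119
Exy = (dQ1/dP2)(P2/Q1) = 2 * 22 / 119 = 44/119
Since Exy > 0, the goods are substitutes.

44/119 (substitutes)


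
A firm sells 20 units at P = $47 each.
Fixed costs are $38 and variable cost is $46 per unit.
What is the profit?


Total Revenue = P * Q = 47 * 20 = $940
Total Cost = FC + VC*Q = 38 + 46*20 = $958
Profit = TR - TC = 940 - 958 = $-18

$-18


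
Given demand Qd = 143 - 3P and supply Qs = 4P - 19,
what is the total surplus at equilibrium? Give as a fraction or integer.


Find equilibrium: 143 - 3P = 4P - 19
143 + 19 = 7P
P* = 162/7 = 162/7
Q* = 4*162/7 - 19 = 515/7
Inverse demand: P = 143/3 - Q/3, so P_max = 143/3
Inverse supply: P = 19/4 + Q/4, so P_min = 19/4
CS = (1/2) * 515/7 * (143/3 - 162/7) = 265225/294
PS = (1/2) * 515/7 * (162/7 - 19/4) = 265225/392
TS = CS + PS = 265225/294 + 265225/392 = 265225/168

265225/168
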